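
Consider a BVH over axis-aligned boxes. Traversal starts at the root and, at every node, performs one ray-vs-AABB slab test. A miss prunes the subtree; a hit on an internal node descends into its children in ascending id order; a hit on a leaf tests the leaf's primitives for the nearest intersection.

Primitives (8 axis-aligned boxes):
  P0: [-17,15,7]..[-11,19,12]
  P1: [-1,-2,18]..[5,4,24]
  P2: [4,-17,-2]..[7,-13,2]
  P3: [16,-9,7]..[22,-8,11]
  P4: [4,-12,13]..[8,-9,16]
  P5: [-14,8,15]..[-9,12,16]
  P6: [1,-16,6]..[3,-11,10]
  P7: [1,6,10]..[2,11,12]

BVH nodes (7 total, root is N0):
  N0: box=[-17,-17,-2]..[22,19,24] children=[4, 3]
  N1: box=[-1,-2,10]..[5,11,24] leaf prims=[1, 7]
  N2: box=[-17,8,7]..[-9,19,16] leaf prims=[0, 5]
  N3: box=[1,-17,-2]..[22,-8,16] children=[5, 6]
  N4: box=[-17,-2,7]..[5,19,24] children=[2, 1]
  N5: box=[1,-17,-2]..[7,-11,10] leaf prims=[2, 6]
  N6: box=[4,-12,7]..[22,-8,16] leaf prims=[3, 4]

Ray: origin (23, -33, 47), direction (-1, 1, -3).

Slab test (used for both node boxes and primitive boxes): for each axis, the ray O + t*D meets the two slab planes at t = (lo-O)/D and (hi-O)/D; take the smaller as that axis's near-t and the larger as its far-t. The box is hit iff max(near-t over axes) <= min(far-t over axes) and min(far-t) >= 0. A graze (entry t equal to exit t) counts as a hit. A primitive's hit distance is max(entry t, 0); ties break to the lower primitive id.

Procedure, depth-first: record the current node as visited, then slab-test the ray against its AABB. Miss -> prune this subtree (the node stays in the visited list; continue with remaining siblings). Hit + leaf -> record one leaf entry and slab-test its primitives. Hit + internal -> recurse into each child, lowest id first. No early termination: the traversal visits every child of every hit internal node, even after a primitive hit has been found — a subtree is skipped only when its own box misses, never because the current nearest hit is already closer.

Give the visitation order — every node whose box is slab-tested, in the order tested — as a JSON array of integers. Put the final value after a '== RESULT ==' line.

Trace the traversal:
N0 x:[1,40] y:[16,52] z:[23/3,49/3] -> hit [16,49/3], descend [3, 4]
  N3 x:[1,22] y:[16,25] z:[31/3,49/3] -> hit [16,49/3], descend [5, 6]
    N5 x:[16,22] y:[16,22] z:[37/3,49/3] -> hit [16,49/3] leaf, test {P2@t=16, P6(miss)}
    N6 x:[1,19] y:[21,25] z:[31/3,40/3] -> miss, prune
  N4 x:[18,40] y:[31,52] z:[23/3,40/3] -> miss, prune

order=[0, 3, 5, 6, 4]  |boxes|=5  |leaves|=1  hit=P2

== RESULT ==
[0, 3, 5, 6, 4]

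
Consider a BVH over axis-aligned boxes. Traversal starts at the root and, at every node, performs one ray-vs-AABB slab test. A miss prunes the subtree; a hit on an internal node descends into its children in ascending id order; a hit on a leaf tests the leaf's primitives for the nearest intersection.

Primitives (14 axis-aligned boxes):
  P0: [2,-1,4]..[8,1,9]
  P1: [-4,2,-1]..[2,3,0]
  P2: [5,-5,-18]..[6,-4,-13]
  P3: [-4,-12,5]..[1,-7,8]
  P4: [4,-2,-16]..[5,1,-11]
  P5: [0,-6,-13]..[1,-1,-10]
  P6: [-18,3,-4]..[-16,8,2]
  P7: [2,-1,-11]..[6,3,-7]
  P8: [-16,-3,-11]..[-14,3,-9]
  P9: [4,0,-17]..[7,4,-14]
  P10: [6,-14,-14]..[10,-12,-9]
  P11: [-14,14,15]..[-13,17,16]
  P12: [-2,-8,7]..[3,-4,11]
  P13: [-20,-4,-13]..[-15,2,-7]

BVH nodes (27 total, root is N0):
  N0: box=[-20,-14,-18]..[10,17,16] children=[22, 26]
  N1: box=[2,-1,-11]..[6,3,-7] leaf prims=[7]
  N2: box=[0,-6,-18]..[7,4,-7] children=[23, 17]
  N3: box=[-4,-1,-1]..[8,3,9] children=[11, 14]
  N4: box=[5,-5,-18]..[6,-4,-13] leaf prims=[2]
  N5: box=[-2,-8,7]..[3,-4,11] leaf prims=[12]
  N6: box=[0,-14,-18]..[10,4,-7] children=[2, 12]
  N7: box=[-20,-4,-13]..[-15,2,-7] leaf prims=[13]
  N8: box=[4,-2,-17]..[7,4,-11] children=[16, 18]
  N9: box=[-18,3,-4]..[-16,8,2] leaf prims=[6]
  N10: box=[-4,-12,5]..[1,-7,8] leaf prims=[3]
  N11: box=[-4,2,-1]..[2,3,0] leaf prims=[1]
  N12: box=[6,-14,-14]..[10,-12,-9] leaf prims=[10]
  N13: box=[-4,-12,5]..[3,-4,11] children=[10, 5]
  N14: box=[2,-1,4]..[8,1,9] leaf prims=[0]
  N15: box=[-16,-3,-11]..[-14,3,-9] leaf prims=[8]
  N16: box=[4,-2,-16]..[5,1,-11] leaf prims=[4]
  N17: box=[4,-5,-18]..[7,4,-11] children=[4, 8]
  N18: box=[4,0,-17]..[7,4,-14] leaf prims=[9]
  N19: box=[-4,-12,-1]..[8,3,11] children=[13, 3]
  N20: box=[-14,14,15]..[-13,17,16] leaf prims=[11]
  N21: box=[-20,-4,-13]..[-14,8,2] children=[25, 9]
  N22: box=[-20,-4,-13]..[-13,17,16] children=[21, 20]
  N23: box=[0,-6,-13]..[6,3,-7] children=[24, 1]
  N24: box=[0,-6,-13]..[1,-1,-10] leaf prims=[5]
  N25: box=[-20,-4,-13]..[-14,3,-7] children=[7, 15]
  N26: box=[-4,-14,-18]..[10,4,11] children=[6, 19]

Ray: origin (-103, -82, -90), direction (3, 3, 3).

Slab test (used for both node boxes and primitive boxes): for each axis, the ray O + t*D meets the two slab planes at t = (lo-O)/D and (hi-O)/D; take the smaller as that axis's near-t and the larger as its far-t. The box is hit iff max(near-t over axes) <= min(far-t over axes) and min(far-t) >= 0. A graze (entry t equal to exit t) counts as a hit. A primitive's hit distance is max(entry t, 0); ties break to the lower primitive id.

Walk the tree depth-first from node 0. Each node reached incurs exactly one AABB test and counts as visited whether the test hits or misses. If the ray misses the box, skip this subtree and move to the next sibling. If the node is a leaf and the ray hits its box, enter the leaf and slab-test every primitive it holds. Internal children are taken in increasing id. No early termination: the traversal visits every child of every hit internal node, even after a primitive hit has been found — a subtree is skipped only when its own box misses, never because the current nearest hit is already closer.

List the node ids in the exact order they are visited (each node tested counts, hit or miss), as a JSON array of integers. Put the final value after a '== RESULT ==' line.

Traverse from the root:
N0 x:[83/3,113/3] y:[68/3,33] z:[24,106/3] -> hit [83/3,33], descend [22, 26]
  N22 x:[83/3,30] y:[26,33] z:[77/3,106/3] -> hit [83/3,30], descend [20, 21]
    N20 x:[89/3,30] y:[32,33] z:[35,106/3] -> miss, prune
    N21 x:[83/3,89/3] y:[26,30] z:[77/3,92/3] -> hit [83/3,89/3], descend [9, 25]
      N9 x:[85/3,29] y:[85/3,30] z:[86/3,92/3] -> hit [86/3,29] leaf, test {P6@t=86/3}
      N25 x:[83/3,89/3] y:[26,85/3] z:[77/3,83/3] -> hit [83/3,83/3], descend [7, 15]
        N7 x:[83/3,88/3] y:[26,28] z:[77/3,83/3] -> hit [83/3,83/3] leaf, test {P13@t=83/3}
        N15 x:[29,89/3] y:[79/3,85/3] z:[79/3,27] -> miss, prune
  N26 x:[33,113/3] y:[68/3,86/3] z:[24,101/3] -> miss, prune

9 AABB tests over nodes [0, 22, 20, 21, 9, 25, 7, 15, 26]; 2 leaves entered; closest P13.

== RESULT ==
[0, 22, 20, 21, 9, 25, 7, 15, 26]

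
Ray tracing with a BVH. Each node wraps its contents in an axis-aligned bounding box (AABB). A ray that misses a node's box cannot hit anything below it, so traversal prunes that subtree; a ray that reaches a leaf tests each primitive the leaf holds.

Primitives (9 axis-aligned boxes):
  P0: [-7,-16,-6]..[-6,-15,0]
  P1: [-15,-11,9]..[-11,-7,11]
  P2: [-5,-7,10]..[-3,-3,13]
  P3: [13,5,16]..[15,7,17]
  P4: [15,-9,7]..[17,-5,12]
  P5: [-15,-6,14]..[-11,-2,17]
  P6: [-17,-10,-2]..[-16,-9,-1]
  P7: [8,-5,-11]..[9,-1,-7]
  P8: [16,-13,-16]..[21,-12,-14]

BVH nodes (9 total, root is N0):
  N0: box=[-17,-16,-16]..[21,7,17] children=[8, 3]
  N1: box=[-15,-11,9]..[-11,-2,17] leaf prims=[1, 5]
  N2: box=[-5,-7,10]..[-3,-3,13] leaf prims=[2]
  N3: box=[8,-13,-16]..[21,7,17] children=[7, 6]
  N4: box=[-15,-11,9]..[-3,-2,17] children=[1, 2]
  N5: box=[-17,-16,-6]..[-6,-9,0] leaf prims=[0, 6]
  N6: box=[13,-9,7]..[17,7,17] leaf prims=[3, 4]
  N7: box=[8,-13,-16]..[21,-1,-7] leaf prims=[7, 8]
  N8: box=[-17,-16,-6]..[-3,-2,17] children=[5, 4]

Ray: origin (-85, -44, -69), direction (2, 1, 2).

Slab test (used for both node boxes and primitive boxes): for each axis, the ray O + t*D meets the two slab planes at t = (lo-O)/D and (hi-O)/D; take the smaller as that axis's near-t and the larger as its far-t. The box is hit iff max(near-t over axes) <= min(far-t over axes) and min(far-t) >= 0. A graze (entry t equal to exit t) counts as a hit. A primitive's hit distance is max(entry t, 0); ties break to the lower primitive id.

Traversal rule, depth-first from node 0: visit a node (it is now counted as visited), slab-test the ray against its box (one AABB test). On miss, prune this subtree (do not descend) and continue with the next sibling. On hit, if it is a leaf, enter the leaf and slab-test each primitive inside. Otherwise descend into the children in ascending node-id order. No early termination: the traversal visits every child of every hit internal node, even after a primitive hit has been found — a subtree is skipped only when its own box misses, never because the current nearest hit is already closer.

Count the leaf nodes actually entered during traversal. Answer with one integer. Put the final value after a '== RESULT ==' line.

Walk:
N0 x:[34,53] y:[28,51] z:[53/2,43] -> hit [34,43], descend [3, 8]
  N3 x:[93/2,53] y:[31,51] z:[53/2,43] -> miss, prune
  N8 x:[34,41] y:[28,42] z:[63/2,43] -> hit [34,41], descend [4, 5]
    N4 x:[35,41] y:[33,42] z:[39,43] -> hit [39,41], descend [1, 2]
      N1 x:[35,37] y:[33,42] z:[39,43] -> miss, prune
      N2 x:[40,41] y:[37,41] z:[79/2,41] -> hit [40,41] leaf, test {P2@t=40}
    N5 x:[34,79/2] y:[28,35] z:[63/2,69/2] -> hit [34,69/2] leaf, test {P0(miss), P6@t=34}

7 AABB tests over nodes [0, 3, 8, 4, 1, 2, 5]; 2 leaves entered; closest P6.

== RESULT ==
2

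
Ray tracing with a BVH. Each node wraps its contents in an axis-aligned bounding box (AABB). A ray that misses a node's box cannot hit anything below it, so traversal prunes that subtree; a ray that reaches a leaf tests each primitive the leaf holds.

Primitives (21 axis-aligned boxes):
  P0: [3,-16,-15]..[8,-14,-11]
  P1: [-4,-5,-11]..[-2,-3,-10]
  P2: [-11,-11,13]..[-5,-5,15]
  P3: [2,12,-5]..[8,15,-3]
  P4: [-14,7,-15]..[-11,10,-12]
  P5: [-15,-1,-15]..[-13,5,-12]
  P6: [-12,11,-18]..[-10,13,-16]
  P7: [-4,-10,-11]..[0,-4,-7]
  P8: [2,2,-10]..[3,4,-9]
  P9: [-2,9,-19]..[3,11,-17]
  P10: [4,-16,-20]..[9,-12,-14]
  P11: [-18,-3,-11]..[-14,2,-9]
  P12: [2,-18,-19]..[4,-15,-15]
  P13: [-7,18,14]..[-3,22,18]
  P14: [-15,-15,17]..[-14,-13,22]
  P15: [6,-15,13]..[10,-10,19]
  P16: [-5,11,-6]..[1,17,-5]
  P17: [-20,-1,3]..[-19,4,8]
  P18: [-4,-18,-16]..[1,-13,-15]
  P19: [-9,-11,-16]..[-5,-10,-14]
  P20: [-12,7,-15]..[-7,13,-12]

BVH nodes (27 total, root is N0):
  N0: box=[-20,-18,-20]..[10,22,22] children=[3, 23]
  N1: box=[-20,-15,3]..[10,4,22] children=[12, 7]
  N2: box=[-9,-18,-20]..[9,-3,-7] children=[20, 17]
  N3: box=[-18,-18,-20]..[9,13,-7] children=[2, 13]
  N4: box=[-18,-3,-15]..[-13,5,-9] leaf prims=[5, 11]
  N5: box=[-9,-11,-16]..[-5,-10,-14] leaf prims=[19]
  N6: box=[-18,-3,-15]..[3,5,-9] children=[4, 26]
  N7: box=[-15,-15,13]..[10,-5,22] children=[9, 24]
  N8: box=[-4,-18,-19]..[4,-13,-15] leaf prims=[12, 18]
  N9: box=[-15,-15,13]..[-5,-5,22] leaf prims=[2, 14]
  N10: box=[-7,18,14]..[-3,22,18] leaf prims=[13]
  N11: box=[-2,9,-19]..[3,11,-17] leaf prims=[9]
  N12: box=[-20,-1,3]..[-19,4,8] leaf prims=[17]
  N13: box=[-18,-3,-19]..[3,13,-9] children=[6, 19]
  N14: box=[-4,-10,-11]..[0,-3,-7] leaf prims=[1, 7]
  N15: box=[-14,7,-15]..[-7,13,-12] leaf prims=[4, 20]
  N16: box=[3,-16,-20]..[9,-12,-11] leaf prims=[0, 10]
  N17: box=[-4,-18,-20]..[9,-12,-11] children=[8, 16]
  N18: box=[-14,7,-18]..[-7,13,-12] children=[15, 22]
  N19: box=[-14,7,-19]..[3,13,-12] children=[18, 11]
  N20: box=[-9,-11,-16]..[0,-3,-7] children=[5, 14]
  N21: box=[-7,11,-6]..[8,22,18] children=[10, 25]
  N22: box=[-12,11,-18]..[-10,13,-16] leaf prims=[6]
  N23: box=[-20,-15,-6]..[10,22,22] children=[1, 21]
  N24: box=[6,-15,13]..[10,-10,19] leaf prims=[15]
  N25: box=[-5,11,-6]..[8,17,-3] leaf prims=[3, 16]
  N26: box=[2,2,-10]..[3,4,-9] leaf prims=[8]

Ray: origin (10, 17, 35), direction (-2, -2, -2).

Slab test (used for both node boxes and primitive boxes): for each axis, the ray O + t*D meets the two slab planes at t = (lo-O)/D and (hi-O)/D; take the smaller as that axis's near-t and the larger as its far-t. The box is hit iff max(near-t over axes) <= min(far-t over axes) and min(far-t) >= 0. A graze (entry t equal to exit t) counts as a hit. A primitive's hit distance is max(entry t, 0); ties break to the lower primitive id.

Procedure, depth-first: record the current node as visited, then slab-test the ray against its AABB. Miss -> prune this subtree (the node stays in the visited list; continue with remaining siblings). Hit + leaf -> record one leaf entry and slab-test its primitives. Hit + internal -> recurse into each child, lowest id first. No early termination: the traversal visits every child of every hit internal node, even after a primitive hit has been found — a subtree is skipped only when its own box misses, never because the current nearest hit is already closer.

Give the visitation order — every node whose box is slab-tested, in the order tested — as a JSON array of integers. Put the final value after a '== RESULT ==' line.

Traverse from the root:
N0 x:[0,15] y:[-5/2,35/2] z:[13/2,55/2] -> hit [13/2,15], descend [3, 23]
  N3 x:[1/2,14] y:[2,35/2] z:[21,55/2] -> miss, prune
  N23 x:[0,15] y:[-5/2,16] z:[13/2,41/2] -> hit [13/2,15], descend [1, 21]
    N1 x:[0,15] y:[13/2,16] z:[13/2,16] -> hit [13/2,15], descend [7, 12]
      N7 x:[0,25/2] y:[11,16] z:[13/2,11] -> hit [11,11], descend [9, 24]
        N9 x:[15/2,25/2] y:[11,16] z:[13/2,11] -> hit [11,11] leaf, test {P2(miss), P14(miss)}
        N24 x:[0,2] y:[27/2,16] z:[8,11] -> miss, prune
      N12 x:[29/2,15] y:[13/2,9] z:[27/2,16] -> miss, prune
    N21 x:[1,17/2] y:[-5/2,3] z:[17/2,41/2] -> miss, prune

Summary -> nodes [0, 3, 23, 1, 7, 9, 24, 12, 21]; box-tests=9; leaf-entries=1; first=miss

== RESULT ==
[0, 3, 23, 1, 7, 9, 24, 12, 21]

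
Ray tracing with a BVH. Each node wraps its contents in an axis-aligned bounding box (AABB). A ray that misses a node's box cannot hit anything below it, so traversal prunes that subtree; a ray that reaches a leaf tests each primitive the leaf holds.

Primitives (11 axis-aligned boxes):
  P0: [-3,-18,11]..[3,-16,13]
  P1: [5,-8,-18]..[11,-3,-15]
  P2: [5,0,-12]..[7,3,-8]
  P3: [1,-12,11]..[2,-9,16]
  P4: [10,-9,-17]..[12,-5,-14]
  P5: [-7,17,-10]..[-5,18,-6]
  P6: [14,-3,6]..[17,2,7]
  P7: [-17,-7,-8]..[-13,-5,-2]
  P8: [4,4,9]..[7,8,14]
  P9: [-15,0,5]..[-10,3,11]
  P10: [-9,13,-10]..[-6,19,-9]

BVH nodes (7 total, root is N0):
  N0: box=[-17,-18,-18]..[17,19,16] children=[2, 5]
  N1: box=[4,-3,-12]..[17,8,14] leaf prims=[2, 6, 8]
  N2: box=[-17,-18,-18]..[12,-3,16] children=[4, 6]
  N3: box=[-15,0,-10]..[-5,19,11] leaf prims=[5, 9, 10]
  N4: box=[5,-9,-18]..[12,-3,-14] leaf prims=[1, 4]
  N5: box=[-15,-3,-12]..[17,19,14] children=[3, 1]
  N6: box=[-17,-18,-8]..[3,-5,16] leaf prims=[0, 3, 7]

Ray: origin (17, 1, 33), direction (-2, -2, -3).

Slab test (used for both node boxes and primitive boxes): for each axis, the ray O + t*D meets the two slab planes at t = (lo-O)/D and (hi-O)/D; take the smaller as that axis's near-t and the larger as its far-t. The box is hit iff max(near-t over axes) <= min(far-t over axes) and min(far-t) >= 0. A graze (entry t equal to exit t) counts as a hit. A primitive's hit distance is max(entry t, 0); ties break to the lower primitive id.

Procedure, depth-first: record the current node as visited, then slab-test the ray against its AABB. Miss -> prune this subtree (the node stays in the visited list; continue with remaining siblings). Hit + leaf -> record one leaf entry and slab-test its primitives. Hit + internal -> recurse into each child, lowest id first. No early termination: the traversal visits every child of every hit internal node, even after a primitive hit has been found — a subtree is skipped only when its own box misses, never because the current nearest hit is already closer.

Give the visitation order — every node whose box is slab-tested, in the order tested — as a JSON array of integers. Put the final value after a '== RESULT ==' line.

Trace the traversal:
N0 x:[0,17] y:[-9,19/2] z:[17/3,17] -> hit [17/3,19/2], descend [2, 5]
  N2 x:[5/2,17] y:[2,19/2] z:[17/3,17] -> hit [17/3,19/2], descend [4, 6]
    N4 x:[5/2,6] y:[2,5] z:[47/3,17] -> miss, prune
    N6 x:[7,17] y:[3,19/2] z:[17/3,41/3] -> hit [7,19/2] leaf, test {P0(miss), P3(miss), P7(miss)}
  N5 x:[0,16] y:[-9,2] z:[19/3,15] -> miss, prune

5 AABB tests over nodes [0, 2, 4, 6, 5]; 1 leaf entered; closest miss.

== RESULT ==
[0, 2, 4, 6, 5]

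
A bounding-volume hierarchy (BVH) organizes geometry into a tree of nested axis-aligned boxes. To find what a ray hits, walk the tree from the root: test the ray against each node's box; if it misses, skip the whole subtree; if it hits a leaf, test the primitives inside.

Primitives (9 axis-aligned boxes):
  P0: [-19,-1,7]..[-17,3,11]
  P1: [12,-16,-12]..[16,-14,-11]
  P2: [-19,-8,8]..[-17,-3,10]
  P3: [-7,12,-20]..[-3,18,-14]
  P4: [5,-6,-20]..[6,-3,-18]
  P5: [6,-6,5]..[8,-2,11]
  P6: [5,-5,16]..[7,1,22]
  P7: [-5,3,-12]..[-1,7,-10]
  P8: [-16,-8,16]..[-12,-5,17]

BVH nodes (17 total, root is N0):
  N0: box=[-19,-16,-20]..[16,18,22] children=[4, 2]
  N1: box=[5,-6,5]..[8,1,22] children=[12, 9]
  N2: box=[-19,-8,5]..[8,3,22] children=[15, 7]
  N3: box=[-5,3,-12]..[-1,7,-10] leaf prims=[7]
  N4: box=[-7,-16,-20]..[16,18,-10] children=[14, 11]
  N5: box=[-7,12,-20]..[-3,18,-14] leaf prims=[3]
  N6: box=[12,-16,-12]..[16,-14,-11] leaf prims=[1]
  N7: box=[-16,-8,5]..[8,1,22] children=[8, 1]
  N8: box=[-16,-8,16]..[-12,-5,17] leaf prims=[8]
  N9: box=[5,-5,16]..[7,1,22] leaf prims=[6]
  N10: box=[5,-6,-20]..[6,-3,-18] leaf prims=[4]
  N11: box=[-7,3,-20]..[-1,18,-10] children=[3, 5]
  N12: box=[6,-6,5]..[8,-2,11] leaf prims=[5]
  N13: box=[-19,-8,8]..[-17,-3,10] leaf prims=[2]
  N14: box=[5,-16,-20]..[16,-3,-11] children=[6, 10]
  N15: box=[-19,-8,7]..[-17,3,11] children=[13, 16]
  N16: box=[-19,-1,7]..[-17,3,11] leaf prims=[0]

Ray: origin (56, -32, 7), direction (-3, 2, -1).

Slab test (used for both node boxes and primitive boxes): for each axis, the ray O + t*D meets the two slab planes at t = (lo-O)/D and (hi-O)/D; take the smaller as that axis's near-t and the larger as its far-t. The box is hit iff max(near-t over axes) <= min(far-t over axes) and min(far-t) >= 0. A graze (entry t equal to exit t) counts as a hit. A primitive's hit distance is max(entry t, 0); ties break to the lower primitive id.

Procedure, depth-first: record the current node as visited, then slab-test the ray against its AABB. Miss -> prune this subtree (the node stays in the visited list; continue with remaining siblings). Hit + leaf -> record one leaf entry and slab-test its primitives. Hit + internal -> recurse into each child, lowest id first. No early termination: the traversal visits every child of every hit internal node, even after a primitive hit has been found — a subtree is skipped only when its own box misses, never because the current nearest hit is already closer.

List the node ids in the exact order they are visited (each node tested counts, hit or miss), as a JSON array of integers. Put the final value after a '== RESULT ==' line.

Trace the traversal:
N0 x:[40/3,25] y:[8,25] z:[-15,27] -> hit [40/3,25], descend [2, 4]
  N2 x:[16,25] y:[12,35/2] z:[-15,2] -> miss, prune
  N4 x:[40/3,21] y:[8,25] z:[17,27] -> hit [17,21], descend [11, 14]
    N11 x:[19,21] y:[35/2,25] z:[17,27] -> hit [19,21], descend [3, 5]
      N3 x:[19,61/3] y:[35/2,39/2] z:[17,19] -> hit [19,19] leaf, test {P7@t=19}
      N5 x:[59/3,21] y:[22,25] z:[21,27] -> miss, prune
    N14 x:[40/3,17] y:[8,29/2] z:[18,27] -> miss, prune

7 AABB tests over nodes [0, 2, 4, 11, 3, 5, 14]; 1 leaf entered; closest P7.

== RESULT ==
[0, 2, 4, 11, 3, 5, 14]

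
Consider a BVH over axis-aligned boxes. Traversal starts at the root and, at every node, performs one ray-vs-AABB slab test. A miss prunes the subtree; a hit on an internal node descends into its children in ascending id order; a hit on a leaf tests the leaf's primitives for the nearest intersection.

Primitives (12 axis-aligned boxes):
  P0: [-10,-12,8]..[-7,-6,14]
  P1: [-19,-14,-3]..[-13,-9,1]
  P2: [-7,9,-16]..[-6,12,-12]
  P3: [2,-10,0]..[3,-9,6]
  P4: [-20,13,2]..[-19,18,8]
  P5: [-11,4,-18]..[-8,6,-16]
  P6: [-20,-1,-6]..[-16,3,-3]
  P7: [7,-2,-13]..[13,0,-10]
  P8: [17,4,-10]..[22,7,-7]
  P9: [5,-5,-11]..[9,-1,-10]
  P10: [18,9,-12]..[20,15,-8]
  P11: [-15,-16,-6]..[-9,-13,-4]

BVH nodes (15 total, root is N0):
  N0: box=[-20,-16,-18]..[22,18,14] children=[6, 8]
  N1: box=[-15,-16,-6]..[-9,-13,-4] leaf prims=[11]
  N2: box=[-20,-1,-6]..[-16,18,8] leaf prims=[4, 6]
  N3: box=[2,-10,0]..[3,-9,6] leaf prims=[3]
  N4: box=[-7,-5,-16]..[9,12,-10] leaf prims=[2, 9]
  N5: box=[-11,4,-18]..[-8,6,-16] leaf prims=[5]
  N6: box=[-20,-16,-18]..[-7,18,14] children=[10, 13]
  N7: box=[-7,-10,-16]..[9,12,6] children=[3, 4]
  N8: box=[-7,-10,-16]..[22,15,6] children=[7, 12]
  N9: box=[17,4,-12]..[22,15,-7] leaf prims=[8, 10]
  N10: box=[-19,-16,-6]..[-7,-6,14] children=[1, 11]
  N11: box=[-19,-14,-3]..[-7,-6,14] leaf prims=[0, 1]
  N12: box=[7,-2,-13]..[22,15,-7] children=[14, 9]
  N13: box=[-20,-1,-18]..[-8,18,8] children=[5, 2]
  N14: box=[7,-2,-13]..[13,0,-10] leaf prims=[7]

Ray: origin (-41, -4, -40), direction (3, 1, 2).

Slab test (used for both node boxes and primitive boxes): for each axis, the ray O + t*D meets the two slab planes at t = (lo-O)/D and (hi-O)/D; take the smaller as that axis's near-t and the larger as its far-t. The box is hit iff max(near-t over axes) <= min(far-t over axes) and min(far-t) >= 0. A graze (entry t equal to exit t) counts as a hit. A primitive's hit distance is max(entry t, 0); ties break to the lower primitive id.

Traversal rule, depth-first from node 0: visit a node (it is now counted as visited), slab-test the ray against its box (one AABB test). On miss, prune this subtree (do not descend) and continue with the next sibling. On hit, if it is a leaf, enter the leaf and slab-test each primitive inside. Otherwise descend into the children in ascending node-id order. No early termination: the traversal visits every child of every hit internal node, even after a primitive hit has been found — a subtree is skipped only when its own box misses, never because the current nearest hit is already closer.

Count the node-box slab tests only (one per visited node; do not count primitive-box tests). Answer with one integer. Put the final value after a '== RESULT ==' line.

Trace the traversal:
N0 x:[7,21] y:[-12,22] z:[11,27] -> hit [11,21], descend [6, 8]
  N6 x:[7,34/3] y:[-12,22] z:[11,27] -> hit [11,34/3], descend [10, 13]
    N10 x:[22/3,34/3] y:[-12,-2] z:[17,27] -> miss, prune
    N13 x:[7,11] y:[3,22] z:[11,24] -> hit [11,11], descend [2, 5]
      N2 x:[7,25/3] y:[3,22] z:[17,24] -> miss, prune
      N5 x:[10,11] y:[8,10] z:[11,12] -> miss, prune
  N8 x:[34/3,21] y:[-6,19] z:[12,23] -> hit [12,19], descend [7, 12]
    N7 x:[34/3,50/3] y:[-6,16] z:[12,23] -> hit [12,16], descend [3, 4]
      N3 x:[43/3,44/3] y:[-6,-5] z:[20,23] -> miss, prune
      N4 x:[34/3,50/3] y:[-1,16] z:[12,15] -> hit [12,15] leaf, test {P2(miss), P9(miss)}
    N12 x:[16,21] y:[2,19] z:[27/2,33/2] -> hit [16,33/2], descend [9, 14]
      N9 x:[58/3,21] y:[8,19] z:[14,33/2] -> miss, prune
      N14 x:[16,18] y:[2,4] z:[27/2,15] -> miss, prune

Visited [0, 6, 10, 13, 2, 5, 8, 7, 3, 4, 12, 9, 14]. Tests: 13 box, 1 leaf. Nearest: miss.

== RESULT ==
13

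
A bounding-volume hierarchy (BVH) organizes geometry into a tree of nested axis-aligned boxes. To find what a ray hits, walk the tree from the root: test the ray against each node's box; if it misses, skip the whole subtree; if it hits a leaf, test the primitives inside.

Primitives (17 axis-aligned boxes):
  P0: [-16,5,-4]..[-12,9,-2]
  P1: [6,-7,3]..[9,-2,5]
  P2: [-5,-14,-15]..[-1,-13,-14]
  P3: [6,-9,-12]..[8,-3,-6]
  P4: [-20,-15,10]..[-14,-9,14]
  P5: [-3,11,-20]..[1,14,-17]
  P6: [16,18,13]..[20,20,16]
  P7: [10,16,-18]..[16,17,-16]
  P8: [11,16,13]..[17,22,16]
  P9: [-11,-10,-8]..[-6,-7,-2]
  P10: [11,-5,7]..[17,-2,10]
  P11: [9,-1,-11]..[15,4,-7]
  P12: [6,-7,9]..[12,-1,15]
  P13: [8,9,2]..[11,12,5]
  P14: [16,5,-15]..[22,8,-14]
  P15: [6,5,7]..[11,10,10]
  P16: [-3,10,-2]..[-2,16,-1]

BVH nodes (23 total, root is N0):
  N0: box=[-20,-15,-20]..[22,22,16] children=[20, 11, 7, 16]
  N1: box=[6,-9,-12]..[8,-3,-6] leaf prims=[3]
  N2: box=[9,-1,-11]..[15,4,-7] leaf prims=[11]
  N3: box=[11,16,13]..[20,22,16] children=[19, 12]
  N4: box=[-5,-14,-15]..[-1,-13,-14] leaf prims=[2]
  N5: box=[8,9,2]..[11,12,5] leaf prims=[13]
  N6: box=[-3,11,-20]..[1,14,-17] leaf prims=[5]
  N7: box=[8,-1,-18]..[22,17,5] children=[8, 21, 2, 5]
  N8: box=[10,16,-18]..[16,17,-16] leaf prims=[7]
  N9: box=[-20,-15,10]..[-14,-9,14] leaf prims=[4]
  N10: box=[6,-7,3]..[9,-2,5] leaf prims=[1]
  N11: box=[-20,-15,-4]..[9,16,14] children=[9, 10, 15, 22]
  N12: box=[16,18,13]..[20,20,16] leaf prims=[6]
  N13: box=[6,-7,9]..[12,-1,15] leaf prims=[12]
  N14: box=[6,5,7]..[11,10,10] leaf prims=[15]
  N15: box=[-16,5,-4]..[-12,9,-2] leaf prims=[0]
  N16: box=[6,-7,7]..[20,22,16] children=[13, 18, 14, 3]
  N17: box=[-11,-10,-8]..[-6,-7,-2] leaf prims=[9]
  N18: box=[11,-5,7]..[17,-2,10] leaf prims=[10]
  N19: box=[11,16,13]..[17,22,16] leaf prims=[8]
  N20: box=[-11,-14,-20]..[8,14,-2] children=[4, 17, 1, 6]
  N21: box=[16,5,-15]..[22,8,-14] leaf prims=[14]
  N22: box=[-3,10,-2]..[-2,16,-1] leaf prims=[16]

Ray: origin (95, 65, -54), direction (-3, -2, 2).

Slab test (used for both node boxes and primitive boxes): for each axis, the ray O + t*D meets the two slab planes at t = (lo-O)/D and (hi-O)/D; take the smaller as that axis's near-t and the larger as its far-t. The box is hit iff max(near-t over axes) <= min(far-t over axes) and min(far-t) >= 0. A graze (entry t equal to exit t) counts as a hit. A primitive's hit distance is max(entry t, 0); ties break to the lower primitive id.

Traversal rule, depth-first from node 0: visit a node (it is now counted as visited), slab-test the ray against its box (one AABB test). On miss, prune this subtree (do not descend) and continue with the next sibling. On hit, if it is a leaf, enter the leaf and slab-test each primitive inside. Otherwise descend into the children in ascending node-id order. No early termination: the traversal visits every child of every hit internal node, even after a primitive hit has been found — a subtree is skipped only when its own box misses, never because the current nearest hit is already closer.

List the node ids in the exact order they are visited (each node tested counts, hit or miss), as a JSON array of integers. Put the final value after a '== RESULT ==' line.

Traverse from the root:
N0 x:[73/3,115/3] y:[43/2,40] z:[17,35] -> hit [73/3,35], descend [7, 11, 16, 20]
  N7 x:[73/3,29] y:[24,33] z:[18,59/2] -> hit [73/3,29], descend [2, 5, 8, 21]
    N2 x:[80/3,86/3] y:[61/2,33] z:[43/2,47/2] -> miss, prune
    N5 x:[28,29] y:[53/2,28] z:[28,59/2] -> hit [28,28] leaf, test {P13@t=28}
    N8 x:[79/3,85/3] y:[24,49/2] z:[18,19] -> miss, prune
    N21 x:[73/3,79/3] y:[57/2,30] z:[39/2,20] -> miss, prune
  N11 x:[86/3,115/3] y:[49/2,40] z:[25,34] -> hit [86/3,34], descend [9, 10, 15, 22]
    N9 x:[109/3,115/3] y:[37,40] z:[32,34] -> miss, prune
    N10 x:[86/3,89/3] y:[67/2,36] z:[57/2,59/2] -> miss, prune
    N15 x:[107/3,37] y:[28,30] z:[25,26] -> miss, prune
    N22 x:[97/3,98/3] y:[49/2,55/2] z:[26,53/2] -> miss, prune
  N16 x:[25,89/3] y:[43/2,36] z:[61/2,35] -> miss, prune
  N20 x:[29,106/3] y:[51/2,79/2] z:[17,26] -> miss, prune

13 AABB tests over nodes [0, 7, 2, 5, 8, 21, 11, 9, 10, 15, 22, 16, 20]; 1 leaf entered; closest P13.

== RESULT ==
[0, 7, 2, 5, 8, 21, 11, 9, 10, 15, 22, 16, 20]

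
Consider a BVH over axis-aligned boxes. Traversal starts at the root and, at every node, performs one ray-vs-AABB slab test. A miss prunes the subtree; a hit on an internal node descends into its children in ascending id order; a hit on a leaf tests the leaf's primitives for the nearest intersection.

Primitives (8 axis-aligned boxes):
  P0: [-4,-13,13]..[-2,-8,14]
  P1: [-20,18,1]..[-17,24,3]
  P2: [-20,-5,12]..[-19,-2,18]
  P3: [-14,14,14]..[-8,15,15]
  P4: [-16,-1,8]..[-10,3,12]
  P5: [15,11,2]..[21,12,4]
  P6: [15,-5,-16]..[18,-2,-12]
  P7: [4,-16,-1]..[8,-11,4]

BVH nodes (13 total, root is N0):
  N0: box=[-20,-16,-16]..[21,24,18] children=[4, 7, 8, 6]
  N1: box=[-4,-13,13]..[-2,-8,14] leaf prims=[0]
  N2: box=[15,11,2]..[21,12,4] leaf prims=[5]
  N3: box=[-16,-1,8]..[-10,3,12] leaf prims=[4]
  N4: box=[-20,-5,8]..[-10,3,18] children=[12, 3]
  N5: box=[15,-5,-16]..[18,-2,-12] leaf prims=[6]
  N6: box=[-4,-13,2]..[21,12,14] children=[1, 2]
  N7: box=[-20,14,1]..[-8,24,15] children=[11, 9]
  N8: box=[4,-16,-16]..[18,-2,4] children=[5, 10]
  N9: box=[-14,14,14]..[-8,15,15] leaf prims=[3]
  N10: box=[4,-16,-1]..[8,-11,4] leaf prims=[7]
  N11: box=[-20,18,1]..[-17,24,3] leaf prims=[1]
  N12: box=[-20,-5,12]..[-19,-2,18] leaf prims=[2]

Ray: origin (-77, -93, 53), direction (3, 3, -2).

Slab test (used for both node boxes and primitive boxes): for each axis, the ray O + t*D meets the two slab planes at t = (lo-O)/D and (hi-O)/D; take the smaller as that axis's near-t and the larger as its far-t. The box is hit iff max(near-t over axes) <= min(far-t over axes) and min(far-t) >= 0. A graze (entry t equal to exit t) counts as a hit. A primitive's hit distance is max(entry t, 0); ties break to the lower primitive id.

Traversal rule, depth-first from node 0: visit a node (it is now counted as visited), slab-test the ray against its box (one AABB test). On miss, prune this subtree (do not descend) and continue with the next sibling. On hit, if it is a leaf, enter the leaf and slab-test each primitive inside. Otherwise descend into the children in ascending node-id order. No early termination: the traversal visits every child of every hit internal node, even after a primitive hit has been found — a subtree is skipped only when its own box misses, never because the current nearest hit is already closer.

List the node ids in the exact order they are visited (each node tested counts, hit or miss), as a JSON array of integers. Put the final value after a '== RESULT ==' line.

Trace the traversal:
N0 x:[19,98/3] y:[77/3,39] z:[35/2,69/2] -> hit [77/3,98/3], descend [4, 6, 7, 8]
  N4 x:[19,67/3] y:[88/3,32] z:[35/2,45/2] -> miss, prune
  N6 x:[73/3,98/3] y:[80/3,35] z:[39/2,51/2] -> miss, prune
  N7 x:[19,23] y:[107/3,39] z:[19,26] -> miss, prune
  N8 x:[27,95/3] y:[77/3,91/3] z:[49/2,69/2] -> hit [27,91/3], descend [5, 10]
    N5 x:[92/3,95/3] y:[88/3,91/3] z:[65/2,69/2] -> miss, prune
    N10 x:[27,85/3] y:[77/3,82/3] z:[49/2,27] -> hit [27,27] leaf, test {P7@t=27}

7 AABB tests over nodes [0, 4, 6, 7, 8, 5, 10]; 1 leaf entered; closest P7.

== RESULT ==
[0, 4, 6, 7, 8, 5, 10]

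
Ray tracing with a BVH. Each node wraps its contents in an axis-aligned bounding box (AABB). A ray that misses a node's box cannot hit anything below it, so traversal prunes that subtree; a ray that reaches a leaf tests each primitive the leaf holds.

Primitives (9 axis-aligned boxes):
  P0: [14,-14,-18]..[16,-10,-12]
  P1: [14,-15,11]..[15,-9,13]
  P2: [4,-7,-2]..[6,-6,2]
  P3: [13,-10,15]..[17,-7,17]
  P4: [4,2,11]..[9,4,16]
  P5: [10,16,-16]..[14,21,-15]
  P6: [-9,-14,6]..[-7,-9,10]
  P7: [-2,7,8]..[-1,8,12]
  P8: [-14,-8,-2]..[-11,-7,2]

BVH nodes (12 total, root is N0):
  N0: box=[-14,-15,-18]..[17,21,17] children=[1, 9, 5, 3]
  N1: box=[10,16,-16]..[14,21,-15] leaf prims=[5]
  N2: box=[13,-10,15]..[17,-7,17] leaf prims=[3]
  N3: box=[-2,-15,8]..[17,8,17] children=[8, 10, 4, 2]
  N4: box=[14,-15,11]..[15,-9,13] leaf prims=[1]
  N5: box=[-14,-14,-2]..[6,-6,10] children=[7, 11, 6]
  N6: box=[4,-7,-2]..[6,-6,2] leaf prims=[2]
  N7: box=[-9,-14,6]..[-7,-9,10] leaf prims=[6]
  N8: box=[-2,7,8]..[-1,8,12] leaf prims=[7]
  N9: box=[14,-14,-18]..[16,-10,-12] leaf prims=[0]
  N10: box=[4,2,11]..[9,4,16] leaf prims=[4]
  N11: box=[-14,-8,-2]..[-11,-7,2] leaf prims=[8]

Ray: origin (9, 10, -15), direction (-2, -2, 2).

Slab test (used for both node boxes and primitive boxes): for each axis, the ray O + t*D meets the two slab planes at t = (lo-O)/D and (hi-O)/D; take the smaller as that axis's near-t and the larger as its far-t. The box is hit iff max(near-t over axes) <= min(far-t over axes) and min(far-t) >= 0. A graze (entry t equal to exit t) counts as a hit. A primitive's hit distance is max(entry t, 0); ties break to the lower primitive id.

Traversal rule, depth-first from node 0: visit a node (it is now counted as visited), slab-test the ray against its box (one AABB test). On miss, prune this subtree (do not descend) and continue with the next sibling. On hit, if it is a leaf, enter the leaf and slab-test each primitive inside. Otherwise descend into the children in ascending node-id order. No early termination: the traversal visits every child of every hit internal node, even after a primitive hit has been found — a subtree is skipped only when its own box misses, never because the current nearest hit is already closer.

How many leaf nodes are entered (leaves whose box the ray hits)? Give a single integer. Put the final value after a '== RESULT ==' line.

Trace the traversal:
N0 x:[-4,23/2] y:[-11/2,25/2] z:[-3/2,16] -> hit [-3/2,23/2], descend [1, 3, 5, 9]
  N1 x:[-5/2,-1/2] y:[-11/2,-3] z:[-1/2,0] -> miss, prune
  N3 x:[-4,11/2] y:[1,25/2] z:[23/2,16] -> miss, prune
  N5 x:[3/2,23/2] y:[8,12] z:[13/2,25/2] -> hit [8,23/2], descend [6, 7, 11]
    N6 x:[3/2,5/2] y:[8,17/2] z:[13/2,17/2] -> miss, prune
    N7 x:[8,9] y:[19/2,12] z:[21/2,25/2] -> miss, prune
    N11 x:[10,23/2] y:[17/2,9] z:[13/2,17/2] -> miss, prune
  N9 x:[-7/2,-5/2] y:[10,12] z:[-3/2,3/2] -> miss, prune

8 AABB tests over nodes [0, 1, 3, 5, 6, 7, 11, 9]; 0 leaves entered; closest miss.

== RESULT ==
0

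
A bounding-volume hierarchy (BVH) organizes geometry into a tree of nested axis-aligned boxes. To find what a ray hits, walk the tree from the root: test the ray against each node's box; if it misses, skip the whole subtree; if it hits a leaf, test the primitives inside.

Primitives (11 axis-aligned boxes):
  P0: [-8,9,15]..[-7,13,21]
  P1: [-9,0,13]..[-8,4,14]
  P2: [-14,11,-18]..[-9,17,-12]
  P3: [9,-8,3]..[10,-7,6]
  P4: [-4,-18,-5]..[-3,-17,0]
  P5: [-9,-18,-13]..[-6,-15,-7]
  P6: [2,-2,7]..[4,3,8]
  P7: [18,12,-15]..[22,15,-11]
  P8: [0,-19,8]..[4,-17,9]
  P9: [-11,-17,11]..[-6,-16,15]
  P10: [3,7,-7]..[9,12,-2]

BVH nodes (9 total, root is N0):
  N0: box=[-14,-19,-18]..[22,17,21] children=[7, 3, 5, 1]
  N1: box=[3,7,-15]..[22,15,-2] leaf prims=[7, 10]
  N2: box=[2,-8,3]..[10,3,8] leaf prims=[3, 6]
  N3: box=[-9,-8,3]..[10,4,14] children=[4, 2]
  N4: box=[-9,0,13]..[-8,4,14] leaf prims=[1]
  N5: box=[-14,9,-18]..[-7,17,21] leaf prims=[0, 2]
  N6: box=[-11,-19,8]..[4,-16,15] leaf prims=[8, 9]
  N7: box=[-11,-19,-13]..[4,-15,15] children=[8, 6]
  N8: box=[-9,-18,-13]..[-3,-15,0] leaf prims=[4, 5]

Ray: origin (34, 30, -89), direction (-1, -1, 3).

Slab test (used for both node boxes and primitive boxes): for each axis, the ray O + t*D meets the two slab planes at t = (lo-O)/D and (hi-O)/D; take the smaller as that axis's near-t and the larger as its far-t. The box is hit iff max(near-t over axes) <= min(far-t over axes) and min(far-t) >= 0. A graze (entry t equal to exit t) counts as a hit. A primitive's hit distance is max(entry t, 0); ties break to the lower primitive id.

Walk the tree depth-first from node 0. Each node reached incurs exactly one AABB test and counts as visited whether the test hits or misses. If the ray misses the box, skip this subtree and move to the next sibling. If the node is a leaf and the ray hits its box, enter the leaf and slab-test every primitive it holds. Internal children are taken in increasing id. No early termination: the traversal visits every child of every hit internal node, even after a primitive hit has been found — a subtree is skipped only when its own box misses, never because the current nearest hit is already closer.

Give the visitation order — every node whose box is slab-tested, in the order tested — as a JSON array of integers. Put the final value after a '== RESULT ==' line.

Trace the traversal:
N0 x:[12,48] y:[13,49] z:[71/3,110/3] -> hit [71/3,110/3], descend [1, 3, 5, 7]
  N1 x:[12,31] y:[15,23] z:[74/3,29] -> miss, prune
  N3 x:[24,43] y:[26,38] z:[92/3,103/3] -> hit [92/3,103/3], descend [2, 4]
    N2 x:[24,32] y:[27,38] z:[92/3,97/3] -> hit [92/3,32] leaf, test {P3(miss), P6@t=32}
    N4 x:[42,43] y:[26,30] z:[34,103/3] -> miss, prune
  N5 x:[41,48] y:[13,21] z:[71/3,110/3] -> miss, prune
  N7 x:[30,45] y:[45,49] z:[76/3,104/3] -> miss, prune

7 AABB tests over nodes [0, 1, 3, 2, 4, 5, 7]; 1 leaf entered; closest P6.

== RESULT ==
[0, 1, 3, 2, 4, 5, 7]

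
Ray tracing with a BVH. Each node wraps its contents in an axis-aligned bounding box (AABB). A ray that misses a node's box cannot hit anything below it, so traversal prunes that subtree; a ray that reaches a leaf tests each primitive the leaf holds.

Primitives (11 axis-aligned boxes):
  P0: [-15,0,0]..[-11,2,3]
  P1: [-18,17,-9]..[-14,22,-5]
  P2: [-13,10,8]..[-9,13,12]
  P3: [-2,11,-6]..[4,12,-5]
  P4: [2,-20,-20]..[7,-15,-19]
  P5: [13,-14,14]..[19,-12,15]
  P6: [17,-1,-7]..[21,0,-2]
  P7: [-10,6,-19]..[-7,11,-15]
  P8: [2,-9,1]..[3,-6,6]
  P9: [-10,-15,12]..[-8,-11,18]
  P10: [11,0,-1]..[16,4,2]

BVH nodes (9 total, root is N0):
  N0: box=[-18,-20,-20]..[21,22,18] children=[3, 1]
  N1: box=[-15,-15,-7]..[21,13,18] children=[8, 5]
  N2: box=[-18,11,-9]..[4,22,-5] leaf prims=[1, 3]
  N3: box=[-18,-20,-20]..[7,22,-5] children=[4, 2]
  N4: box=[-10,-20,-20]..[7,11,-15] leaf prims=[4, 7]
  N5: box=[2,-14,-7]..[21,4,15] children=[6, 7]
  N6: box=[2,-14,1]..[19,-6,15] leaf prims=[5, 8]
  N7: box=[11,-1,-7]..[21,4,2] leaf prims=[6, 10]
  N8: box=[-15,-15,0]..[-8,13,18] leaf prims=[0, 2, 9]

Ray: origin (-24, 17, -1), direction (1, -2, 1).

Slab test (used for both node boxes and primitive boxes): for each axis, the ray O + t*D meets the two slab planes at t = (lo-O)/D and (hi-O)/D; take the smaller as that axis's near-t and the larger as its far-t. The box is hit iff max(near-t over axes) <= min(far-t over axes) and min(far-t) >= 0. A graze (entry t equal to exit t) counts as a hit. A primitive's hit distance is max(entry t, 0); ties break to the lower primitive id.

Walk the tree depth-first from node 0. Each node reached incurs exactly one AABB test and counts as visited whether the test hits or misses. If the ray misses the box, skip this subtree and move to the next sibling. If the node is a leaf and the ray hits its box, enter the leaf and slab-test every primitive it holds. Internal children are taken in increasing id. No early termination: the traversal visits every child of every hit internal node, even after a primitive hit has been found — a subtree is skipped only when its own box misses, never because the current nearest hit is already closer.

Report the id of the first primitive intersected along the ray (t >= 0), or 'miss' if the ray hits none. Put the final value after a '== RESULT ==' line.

Trace the traversal:
N0 x:[6,45] y:[-5/2,37/2] z:[-19,19] -> hit [6,37/2], descend [1, 3]
  N1 x:[9,45] y:[2,16] z:[-6,19] -> hit [9,16], descend [5, 8]
    N5 x:[26,45] y:[13/2,31/2] z:[-6,16] -> miss, prune
    N8 x:[9,16] y:[2,16] z:[1,19] -> hit [9,16] leaf, test {P0(miss), P2(miss), P9@t=14}
  N3 x:[6,31] y:[-5/2,37/2] z:[-19,-4] -> miss, prune

Summary -> nodes [0, 1, 5, 8, 3]; box-tests=5; leaf-entries=1; first=P9

== RESULT ==
9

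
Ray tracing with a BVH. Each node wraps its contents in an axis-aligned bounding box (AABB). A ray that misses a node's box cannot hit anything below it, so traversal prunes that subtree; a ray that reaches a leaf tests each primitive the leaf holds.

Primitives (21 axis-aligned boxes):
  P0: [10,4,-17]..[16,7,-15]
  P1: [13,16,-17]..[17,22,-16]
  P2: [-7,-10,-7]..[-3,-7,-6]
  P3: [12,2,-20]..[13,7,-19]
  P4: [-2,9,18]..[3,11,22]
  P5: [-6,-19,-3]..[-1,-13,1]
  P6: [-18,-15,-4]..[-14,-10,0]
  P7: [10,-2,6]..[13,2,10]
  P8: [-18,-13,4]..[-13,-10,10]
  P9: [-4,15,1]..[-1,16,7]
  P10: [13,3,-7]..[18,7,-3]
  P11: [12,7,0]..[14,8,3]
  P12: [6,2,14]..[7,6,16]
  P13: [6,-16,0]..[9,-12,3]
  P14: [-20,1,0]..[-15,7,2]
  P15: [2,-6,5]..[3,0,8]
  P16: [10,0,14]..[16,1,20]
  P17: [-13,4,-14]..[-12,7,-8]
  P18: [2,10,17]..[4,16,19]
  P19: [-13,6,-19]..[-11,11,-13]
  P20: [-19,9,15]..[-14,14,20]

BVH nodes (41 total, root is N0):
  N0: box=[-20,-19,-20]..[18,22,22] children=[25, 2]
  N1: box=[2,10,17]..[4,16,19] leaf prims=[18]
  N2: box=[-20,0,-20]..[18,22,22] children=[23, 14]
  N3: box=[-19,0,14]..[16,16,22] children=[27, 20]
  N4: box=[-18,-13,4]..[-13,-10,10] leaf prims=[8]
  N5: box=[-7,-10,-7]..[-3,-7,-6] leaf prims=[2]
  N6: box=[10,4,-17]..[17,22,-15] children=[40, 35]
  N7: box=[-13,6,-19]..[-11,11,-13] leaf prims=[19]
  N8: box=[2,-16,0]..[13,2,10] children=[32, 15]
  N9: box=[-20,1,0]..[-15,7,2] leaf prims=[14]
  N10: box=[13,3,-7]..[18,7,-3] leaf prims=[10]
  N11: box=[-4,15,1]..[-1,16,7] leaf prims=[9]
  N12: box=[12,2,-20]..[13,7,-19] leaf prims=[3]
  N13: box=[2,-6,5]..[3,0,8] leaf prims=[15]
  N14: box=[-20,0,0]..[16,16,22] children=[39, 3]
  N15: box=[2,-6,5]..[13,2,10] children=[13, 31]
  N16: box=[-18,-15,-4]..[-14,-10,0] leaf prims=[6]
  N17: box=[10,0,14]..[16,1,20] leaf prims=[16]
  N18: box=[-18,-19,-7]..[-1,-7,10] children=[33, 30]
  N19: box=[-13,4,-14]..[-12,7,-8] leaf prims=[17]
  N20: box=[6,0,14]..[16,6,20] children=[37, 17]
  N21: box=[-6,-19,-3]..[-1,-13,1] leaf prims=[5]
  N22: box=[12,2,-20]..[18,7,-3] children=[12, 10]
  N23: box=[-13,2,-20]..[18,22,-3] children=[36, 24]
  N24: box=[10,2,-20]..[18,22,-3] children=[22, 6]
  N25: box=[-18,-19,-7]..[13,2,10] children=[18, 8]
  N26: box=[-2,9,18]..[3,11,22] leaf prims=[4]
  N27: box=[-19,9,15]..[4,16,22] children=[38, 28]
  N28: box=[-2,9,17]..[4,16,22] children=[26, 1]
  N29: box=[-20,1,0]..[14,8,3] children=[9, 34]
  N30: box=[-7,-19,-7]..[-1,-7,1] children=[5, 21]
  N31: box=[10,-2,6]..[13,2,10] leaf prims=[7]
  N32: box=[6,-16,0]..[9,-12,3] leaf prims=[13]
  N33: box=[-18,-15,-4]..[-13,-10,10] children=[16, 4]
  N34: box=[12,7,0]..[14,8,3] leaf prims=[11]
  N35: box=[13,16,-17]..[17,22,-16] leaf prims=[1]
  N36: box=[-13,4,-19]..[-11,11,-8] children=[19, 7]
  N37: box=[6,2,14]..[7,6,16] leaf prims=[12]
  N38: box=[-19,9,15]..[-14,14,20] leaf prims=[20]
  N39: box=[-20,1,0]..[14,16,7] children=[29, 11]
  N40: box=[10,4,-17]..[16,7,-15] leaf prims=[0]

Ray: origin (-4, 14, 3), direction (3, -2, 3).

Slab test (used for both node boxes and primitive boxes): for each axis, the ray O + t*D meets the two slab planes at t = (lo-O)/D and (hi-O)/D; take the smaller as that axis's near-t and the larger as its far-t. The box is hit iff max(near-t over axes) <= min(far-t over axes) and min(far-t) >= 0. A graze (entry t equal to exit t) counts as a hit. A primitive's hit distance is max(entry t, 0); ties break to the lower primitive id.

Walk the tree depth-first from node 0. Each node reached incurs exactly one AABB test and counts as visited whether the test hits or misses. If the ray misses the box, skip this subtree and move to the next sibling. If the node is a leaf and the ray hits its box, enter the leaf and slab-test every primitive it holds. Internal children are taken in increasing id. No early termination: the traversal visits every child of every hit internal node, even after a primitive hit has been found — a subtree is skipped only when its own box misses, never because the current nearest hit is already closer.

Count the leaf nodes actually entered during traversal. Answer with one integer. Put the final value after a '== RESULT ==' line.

Trace the traversal:
N0 x:[-16/3,22/3] y:[-4,33/2] z:[-23/3,19/3] -> hit [-4,19/3], descend [2, 25]
  N2 x:[-16/3,22/3] y:[-4,7] z:[-23/3,19/3] -> hit [-4,19/3], descend [14, 23]
    N14 x:[-16/3,20/3] y:[-1,7] z:[-1,19/3] -> hit [-1,19/3], descend [3, 39]
      N3 x:[-5,20/3] y:[-1,7] z:[11/3,19/3] -> hit [11/3,19/3], descend [20, 27]
        N20 x:[10/3,20/3] y:[4,7] z:[11/3,17/3] -> hit [4,17/3], descend [17, 37]
          N17 x:[14/3,20/3] y:[13/2,7] z:[11/3,17/3] -> miss, prune
          N37 x:[10/3,11/3] y:[4,6] z:[11/3,13/3] -> miss, prune
        N27 x:[-5,8/3] y:[-1,5/2] z:[4,19/3] -> miss, prune
      N39 x:[-16/3,6] y:[-1,13/2] z:[-1,4/3] -> hit [-1,4/3], descend [11, 29]
        N11 x:[0,1] y:[-1,-1/2] z:[-2/3,4/3] -> miss, prune
        N29 x:[-16/3,6] y:[3,13/2] z:[-1,0] -> miss, prune
    N23 x:[-3,22/3] y:[-4,6] z:[-23/3,-2] -> miss, prune
  N25 x:[-14/3,17/3] y:[6,33/2] z:[-10/3,7/3] -> miss, prune

Visited [0, 2, 14, 3, 20, 17, 37, 27, 39, 11, 29, 23, 25]. Tests: 13 box, 0 leaf. Nearest: miss.

== RESULT ==
0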